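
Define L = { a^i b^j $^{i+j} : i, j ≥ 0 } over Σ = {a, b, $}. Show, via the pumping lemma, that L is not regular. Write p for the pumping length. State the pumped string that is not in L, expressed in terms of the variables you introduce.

Suppose for contradiction that L is regular, and let p be the pumping length.
Take w = a^p b^p $^{2p} ∈ L (with i=j=p, i+j=2p), |w| = 4p ≥ p.
Write w = xyz as guaranteed by the lemma, with |xy| ≤ p and |y| > 0.
Because |xy| ≤ p and w begins with p copies of a, we have y = a^k with 1 ≤ k ≤ p.
Consider xy^2z = a^{p+k} b^p $^{2p}. Now the a- and b-counts sum to 2p+k, but the $-count is 2p ≠ 2p+k. So xy^2z ∉ L.
This is a contradiction; hence L is not regular.

a^{p+k} b^p $^{2p}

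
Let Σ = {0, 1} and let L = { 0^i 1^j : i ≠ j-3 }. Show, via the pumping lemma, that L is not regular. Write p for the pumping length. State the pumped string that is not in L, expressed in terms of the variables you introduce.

0^{p+p!} 1^{p+p!+3}

Assume L is regular; let p be its pumping constant.
Choose w = 0^p 1^{p+p!+3}. Since p ≠ (p+p!+3)-3 = p+p!, w ∈ L; and |w| ≥ p.
Write w = xyz as guaranteed by the lemma, with |xy| ≤ p and y is nonempty.
The first p characters of w are 0's, so xy (and hence y) consists only of 0's. Write y = 0^k, 1 ≤ k ≤ p.
Since 1 ≤ k ≤ p, k divides p!; set t = 1 + p!/k. Then xy^t z has p + (p!/k)·k = p + p! copies of 0. Now the 0-count is p+p! and (1-count)-3 = (p+p!+3)-3 = p+p!, so i ≠ j-3 fails. So xy^t z = 0^{p+p!} 1^{p+p!+3} ∉ L.
Contradiction. Therefore L is not regular.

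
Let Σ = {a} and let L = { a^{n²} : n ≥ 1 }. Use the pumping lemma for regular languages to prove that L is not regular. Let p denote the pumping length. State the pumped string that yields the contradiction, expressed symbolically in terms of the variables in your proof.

Assume L is regular; let p be its pumping constant.
Take w = a^{p²} ∈ L with |w| = p² ≥ p.
The pumping lemma gives a decomposition w = xyz where |xy| ≤ p and y is nonempty.
Then y = a^k for some k with 1 ≤ k ≤ p.
Pump with i = 2: xy^2z = a^{p²+k}. Since 1 ≤ k ≤ p, p² < p²+k ≤ p²+p < (p+1)², so p²+k lies strictly between consecutive squares and is not a perfect square. So xy^2z ∉ L.
Contradiction. Therefore L is not regular.

a^{p²+k}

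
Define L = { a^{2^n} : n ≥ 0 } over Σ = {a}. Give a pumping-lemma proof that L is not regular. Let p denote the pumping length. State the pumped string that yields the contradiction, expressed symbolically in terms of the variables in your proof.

Toward a contradiction, assume L is regular with pumping length p.
Take w = a^{2^p} ∈ L with |w| = 2^p ≥ p.
By the pumping lemma, w = xyz with |xy| ≤ p and y is nonempty.
Then y = a^k for some k with 1 ≤ k ≤ p.
Pump with i = 2: xy^2z = a^{2^p+k}. Since 1 ≤ k ≤ p < 2^p, we have 2^p < 2^p+k < 2^{p+1}, so 2^p+k is not a power of 2. So xy^2z ∉ L.
This is a contradiction; hence L is not regular.

a^{2^p+k}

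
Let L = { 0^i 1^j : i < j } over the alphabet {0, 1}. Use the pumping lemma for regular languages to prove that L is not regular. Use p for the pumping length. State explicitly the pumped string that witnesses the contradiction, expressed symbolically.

Suppose for contradiction that L is regular, and let p be the pumping length.
Choose w = 0^p 1^{p+1} ∈ L, with |w| = 2p+1 ≥ p.
The pumping lemma gives a decomposition w = xyz where |xy| ≤ p and |y| > 0.
Because |xy| ≤ p and w begins with p copies of 0, we have y = 0^k with 1 ≤ k ≤ p.
Consider xy^2z = 0^{p+k} 1^{p+1}. Since k ≥ 1, the 0-count p+k is at least p+1, so i < j fails; thus xy^2z ∉ L.
Contradiction. Therefore L is not regular.

0^{p+k} 1^{p+1}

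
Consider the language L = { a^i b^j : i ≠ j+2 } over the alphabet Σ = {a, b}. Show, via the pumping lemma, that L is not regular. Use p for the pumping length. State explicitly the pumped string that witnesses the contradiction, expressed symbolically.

Toward a contradiction, assume L is regular with pumping length p.
Choose w = a^p b^{p+p!-2}. Since p ≠ (p+p!-2)+2 = p+p!, w ∈ L; and |w| ≥ p.
The pumping lemma gives a decomposition w = xyz where |xy| ≤ p and |y| > 0.
The first p characters of w are a's, so xy (and hence y) consists only of a's. Write y = a^k, 1 ≤ k ≤ p.
Since 1 ≤ k ≤ p, k divides p!; set t = 1 + p!/k. Then xy^t z has p + (p!/k)·k = p + p! copies of a. Now the a-count is p+p! and (b-count)+2 = (p+p!-2)+2 = p+p!, so i ≠ j+2 fails. So xy^t z = a^{p+p!} b^{p+p!-2} ∉ L.
This is a contradiction; hence L is not regular.

a^{p+p!} b^{p+p!-2}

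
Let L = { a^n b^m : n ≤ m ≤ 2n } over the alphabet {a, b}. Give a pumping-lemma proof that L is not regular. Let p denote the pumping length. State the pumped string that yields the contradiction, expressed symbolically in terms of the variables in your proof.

Toward a contradiction, assume L is regular with pumping length p.
Take w = a^p b^p ∈ L (since p ≤ p ≤ 2p), with |w| = 2p ≥ p.
The pumping lemma gives a decomposition w = xyz where |xy| ≤ p and y is nonempty.
The first p characters of w are a's, so xy (and hence y) consists only of a's. Write y = a^k, 1 ≤ k ≤ p.
Pump with i = 2: xy^2z = a^{p+k} b^p. Now n = p+k > p = m, so the condition n ≤ m fails. Thus xy^2z ∉ L.
This contradicts the pumping lemma, so L is not regular.

a^{p+k} b^p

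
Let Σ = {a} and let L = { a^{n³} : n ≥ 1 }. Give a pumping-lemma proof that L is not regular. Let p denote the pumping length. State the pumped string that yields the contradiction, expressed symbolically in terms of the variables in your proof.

Assume L is regular; let p be its pumping constant.
Take w = a^{p³} ∈ L with |w| = p³ ≥ p.
By the pumping lemma, w = xyz with |xy| ≤ p and |y| > 0.
Then y = a^k for some k with 1 ≤ k ≤ p.
Pump with i = 2: xy^2z = a^{p³+k}. Since 1 ≤ k ≤ p, p³ < p³+k ≤ p³+p < p³+3p²+3p+1 = (p+1)³, so p³+k is not a perfect cube. So xy^2z ∉ L.
Contradiction. Therefore L is not regular.

a^{p³+k}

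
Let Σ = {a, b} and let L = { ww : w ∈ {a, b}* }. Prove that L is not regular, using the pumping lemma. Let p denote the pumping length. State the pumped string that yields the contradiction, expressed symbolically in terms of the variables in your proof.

a^{p+k} b^p a^p b^p

Toward a contradiction, assume L is regular with pumping length p.
Take w = a^p b^p a^p b^p = uu where u = a^pb^p; then w ∈ L and |w| = 4p ≥ p.
Write w = xyz as guaranteed by the lemma, with |xy| ≤ p and y is nonempty.
Since the first p symbols of w are all a's and |xy| ≤ p, y lies entirely in the leading a-block: y = a^k for some k with 1 ≤ k ≤ p.
Pump with i = 2: xy^2z = a^{p+k} b^p a^p b^p, of length 4p+k. Suppose this equals vv. The string starts with a and ends with b, so v does too; thus the boundary between the two copies of v is a b→a transition. There is exactly one such transition, at position 2p+k, so |v| = 2p+k and |vv| = 4p+2k ≠ 4p+k since k ≥ 1. So xy^2z ∉ L.
Contradiction. Therefore L is not regular.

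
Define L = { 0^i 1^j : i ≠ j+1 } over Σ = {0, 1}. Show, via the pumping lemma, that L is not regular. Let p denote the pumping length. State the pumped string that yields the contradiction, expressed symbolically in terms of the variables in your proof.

0^{p+p!} 1^{p+p!-1}

Assume L is regular; let p be its pumping constant.
Choose w = 0^p 1^{p+p!-1}. Since p ≠ (p+p!-1)+1 = p+p!, w ∈ L; and |w| ≥ p.
Write w = xyz as guaranteed by the lemma, with |xy| ≤ p and |y| > 0.
The first p characters of w are 0's, so xy (and hence y) consists only of 0's. Write y = 0^k, 1 ≤ k ≤ p.
Since 1 ≤ k ≤ p, k divides p!; set t = 1 + p!/k. Then xy^t z has p + (p!/k)·k = p + p! copies of 0. Now the 0-count is p+p! and (1-count)+1 = (p+p!-1)+1 = p+p!, so i ≠ j+1 fails. So xy^t z = 0^{p+p!} 1^{p+p!-1} ∉ L.
This contradicts the pumping lemma, so L is not regular.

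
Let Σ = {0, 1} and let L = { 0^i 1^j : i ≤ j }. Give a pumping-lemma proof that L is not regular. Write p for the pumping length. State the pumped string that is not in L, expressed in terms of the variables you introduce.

Assume L is regular; let p be its pumping constant.
Choose w = 0^p 1^p ∈ L, with |w| = 2p ≥ p.
By the pumping lemma, w = xyz with |xy| ≤ p and |y| > 0.
Because |xy| ≤ p and w begins with p copies of 0, we have y = 0^k with 1 ≤ k ≤ p.
Consider xy^2z = 0^{p+k} 1^p. Since k ≥ 1, the 0-count p+k exceeds the 1-count p, so i ≤ j fails; thus xy^2z ∉ L.
This is a contradiction; hence L is not regular.

0^{p+k} 1^p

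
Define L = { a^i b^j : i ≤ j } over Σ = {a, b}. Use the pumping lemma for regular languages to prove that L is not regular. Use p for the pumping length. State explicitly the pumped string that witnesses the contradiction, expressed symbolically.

a^{p+k} b^p

Suppose for contradiction that L is regular, and let p be the pumping length.
Choose w = a^p b^p ∈ L, with |w| = 2p ≥ p.
By the pumping lemma, w = xyz with |xy| ≤ p and y is nonempty.
Because |xy| ≤ p and w begins with p copies of a, we have y = a^k with 1 ≤ k ≤ p.
Consider xy^2z = a^{p+k} b^p. Since k ≥ 1, the a-count p+k exceeds the b-count p, so i ≤ j fails; thus xy^2z ∉ L.
This is a contradiction; hence L is not regular.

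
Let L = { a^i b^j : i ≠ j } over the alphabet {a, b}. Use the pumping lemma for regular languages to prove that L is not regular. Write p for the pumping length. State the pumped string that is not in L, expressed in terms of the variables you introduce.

a^{p+p!} b^{p+p!}

Toward a contradiction, assume L is regular with pumping length p.
Choose w = a^p b^{p+p!}. Since p ≠ p+p!, w ∈ L; and |w| ≥ p.
The pumping lemma gives a decomposition w = xyz where |xy| ≤ p and y is nonempty.
The first p characters of w are a's, so xy (and hence y) consists only of a's. Write y = a^k, 1 ≤ k ≤ p.
Since 1 ≤ k ≤ p, k divides p!; set t = 1 + p!/k. Then xy^t z has p + (p!/k)·k = p + p! copies of a. Now the a-count equals the b-count, so i ≠ j fails. So xy^t z = a^{p+p!} b^{p+p!} ∉ L.
Contradiction. Therefore L is not regular.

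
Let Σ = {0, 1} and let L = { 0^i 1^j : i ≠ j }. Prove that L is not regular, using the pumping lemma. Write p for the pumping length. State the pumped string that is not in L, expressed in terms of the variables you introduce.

Suppose for contradiction that L is regular, and let p be the pumping length.
Choose w = 0^p 1^{p+p!}. Since p ≠ p+p!, w ∈ L; and |w| ≥ p.
The pumping lemma gives a decomposition w = xyz where |xy| ≤ p and |y| > 0.
The first p characters of w are 0's, so xy (and hence y) consists only of 0's. Write y = 0^k, 1 ≤ k ≤ p.
Since 1 ≤ k ≤ p, k divides p!; set t = 1 + p!/k. Then xy^t z has p + (p!/k)·k = p + p! copies of 0. Now the 0-count equals the 1-count, so i ≠ j fails. So xy^t z = 0^{p+p!} 1^{p+p!} ∉ L.
This is a contradiction; hence L is not regular.

0^{p+p!} 1^{p+p!}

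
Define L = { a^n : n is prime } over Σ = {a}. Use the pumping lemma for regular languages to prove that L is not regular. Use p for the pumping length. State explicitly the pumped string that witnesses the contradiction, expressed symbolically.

a^{q(1+k)}

Assume L is regular. Let p be the pumping length given by the pumping lemma.
Let q be a prime with q ≥ p+2 (infinitely many primes exist), and take w = a^q ∈ L with |w| = q ≥ p.
By the pumping lemma, w = xyz with |xy| ≤ p and y is nonempty.
Then y = a^k for some k with 1 ≤ k ≤ p.
Since 1 ≤ k ≤ p, |xz| = q-k. Pump with i = q+1: |xy^{q+1}z| = (q-k)+(q+1)k = q+qk = q(1+k), which is composite (both factors ≥ 2). So xy^{q+1}z = a^{q(1+k)} ∉ L.
Contradiction. Therefore L is not regular.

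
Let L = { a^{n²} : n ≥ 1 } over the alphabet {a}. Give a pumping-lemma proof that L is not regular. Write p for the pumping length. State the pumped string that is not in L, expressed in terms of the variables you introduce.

a^{p²+k}

Suppose for contradiction that L is regular, and let p be the pumping length.
Take w = a^{p²} ∈ L with |w| = p² ≥ p.
Write w = xyz as guaranteed by the lemma, with |xy| ≤ p and y is nonempty.
Then y = a^k for some k with 1 ≤ k ≤ p.
Pump with i = 2: xy^2z = a^{p²+k}. Since 1 ≤ k ≤ p, p² < p²+k ≤ p²+p < (p+1)², so p²+k lies strictly between consecutive squares and is not a perfect square. So xy^2z ∉ L.
This is a contradiction; hence L is not regular.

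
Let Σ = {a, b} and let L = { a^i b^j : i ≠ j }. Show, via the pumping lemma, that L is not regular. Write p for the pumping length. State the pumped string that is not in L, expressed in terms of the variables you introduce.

Toward a contradiction, assume L is regular with pumping length p.
Choose w = a^p b^{p+p!}. Since p ≠ p+p!, w ∈ L; and |w| ≥ p.
Write w = xyz as guaranteed by the lemma, with |xy| ≤ p and |y| > 0.
Since the first p symbols of w are all a's and |xy| ≤ p, y lies entirely in the leading a-block: y = a^k for some k with 1 ≤ k ≤ p.
Since 1 ≤ k ≤ p, k divides p!; set t = 1 + p!/k. Then xy^t z has p + (p!/k)·k = p + p! copies of a. Now the a-count equals the b-count, so i ≠ j fails. So xy^t z = a^{p+p!} b^{p+p!} ∉ L.
Contradiction. Therefore L is not regular.

a^{p+p!} b^{p+p!}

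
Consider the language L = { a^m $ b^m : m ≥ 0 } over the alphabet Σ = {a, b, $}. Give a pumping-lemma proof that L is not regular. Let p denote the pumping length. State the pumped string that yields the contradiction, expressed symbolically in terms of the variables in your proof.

a^{p+k} $ b^p

Assume L is regular. Let p be the pumping length given by the pumping lemma.
Take w = a^p $ b^p ∈ L with |w| = 2p+1 ≥ p.
Write w = xyz as guaranteed by the lemma, with |xy| ≤ p and |y| > 0.
The first p characters of w are a's, so xy (and hence y) consists only of a's. Write y = a^k, 1 ≤ k ≤ p.
Pump with i = 2: xy^2z = a^{p+k} $ b^p, which would require p+k = p. But k ≥ 1, so xy^2z ∉ L.
This is a contradiction; hence L is not regular.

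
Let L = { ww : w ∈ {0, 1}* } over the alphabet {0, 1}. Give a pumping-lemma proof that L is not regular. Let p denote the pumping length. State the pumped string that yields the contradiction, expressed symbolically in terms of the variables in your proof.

Assume L is regular. Let p be the pumping length given by the pumping lemma.
Take w = 0^p 1^p 0^p 1^p = uu where u = 0^p1^p; then w ∈ L and |w| = 4p ≥ p.
The pumping lemma gives a decomposition w = xyz where |xy| ≤ p and y is nonempty.
The first p characters of w are 0's, so xy (and hence y) consists only of 0's. Write y = 0^k, 1 ≤ k ≤ p.
Pump with i = 2: xy^2z = 0^{p+k} 1^p 0^p 1^p, of length 4p+k. Suppose this equals vv. The string starts with 0 and ends with 1, so v does too; thus the boundary between the two copies of v is a 1→0 transition. There is exactly one such transition, at position 2p+k, so |v| = 2p+k and |vv| = 4p+2k ≠ 4p+k since k ≥ 1. So xy^2z ∉ L.
This contradicts the pumping lemma, so L is not regular.

0^{p+k} 1^p 0^p 1^p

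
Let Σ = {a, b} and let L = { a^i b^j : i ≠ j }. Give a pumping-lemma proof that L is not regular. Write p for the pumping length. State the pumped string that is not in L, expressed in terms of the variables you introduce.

Toward a contradiction, assume L is regular with pumping length p.
Choose w = a^p b^{p+p!}. Since p ≠ p+p!, w ∈ L; and |w| ≥ p.
Write w = xyz as guaranteed by the lemma, with |xy| ≤ p and |y| ≥ 1.
The first p characters of w are a's, so xy (and hence y) consists only of a's. Write y = a^k, 1 ≤ k ≤ p.
Since 1 ≤ k ≤ p, k divides p!; set t = 1 + p!/k. Then xy^t z has p + (p!/k)·k = p + p! copies of a. Now the a-count equals the b-count, so i ≠ j fails. So xy^t z = a^{p+p!} b^{p+p!} ∉ L.
This contradicts the pumping lemma, so L is not regular.

a^{p+p!} b^{p+p!}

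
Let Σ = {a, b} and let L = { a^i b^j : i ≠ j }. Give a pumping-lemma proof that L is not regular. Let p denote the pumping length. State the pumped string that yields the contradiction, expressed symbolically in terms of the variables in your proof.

a^{p+p!} b^{p+p!}

Assume L is regular; let p be its pumping constant.
Choose w = a^p b^{p+p!}. Since p ≠ p+p!, w ∈ L; and |w| ≥ p.
Write w = xyz as guaranteed by the lemma, with |xy| ≤ p and |y| ≥ 1.
Since the first p symbols of w are all a's and |xy| ≤ p, y lies entirely in the leading a-block: y = a^k for some k with 1 ≤ k ≤ p.
Since 1 ≤ k ≤ p, k divides p!; set t = 1 + p!/k. Then xy^t z has p + (p!/k)·k = p + p! copies of a. Now the a-count equals the b-count, so i ≠ j fails. So xy^t z = a^{p+p!} b^{p+p!} ∉ L.
This is a contradiction; hence L is not regular.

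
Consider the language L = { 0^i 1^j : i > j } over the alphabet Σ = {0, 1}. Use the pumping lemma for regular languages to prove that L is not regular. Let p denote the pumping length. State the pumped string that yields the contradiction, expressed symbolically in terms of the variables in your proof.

0^{p+1-k} 1^p

Assume L is regular; let p be its pumping constant.
Choose w = 0^{p+1} 1^p ∈ L, with |w| = 2p+1 ≥ p.
By the pumping lemma, w = xyz with |xy| ≤ p and |y| > 0.
The first p characters of w are 0's, so xy (and hence y) consists only of 0's. Write y = 0^k, 1 ≤ k ≤ p.
Consider xy^0z = xz = 0^{p+1-k} 1^p. Since k ≥ 1, the 0-count p+1-k is at most p, so i > j fails; thus xz ∉ L.
Contradiction. Therefore L is not regular.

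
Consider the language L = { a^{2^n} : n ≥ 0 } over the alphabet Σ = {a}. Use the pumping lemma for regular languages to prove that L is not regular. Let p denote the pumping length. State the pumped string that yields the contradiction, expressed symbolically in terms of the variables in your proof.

Assume L is regular. Let p be the pumping length given by the pumping lemma.
Take w = a^{2^p} ∈ L with |w| = 2^p ≥ p.
The pumping lemma gives a decomposition w = xyz where |xy| ≤ p and |y| ≥ 1.
Then y = a^k for some k with 1 ≤ k ≤ p.
Pump with i = 2: xy^2z = a^{2^p+k}. Since 1 ≤ k ≤ p < 2^p, we have 2^p < 2^p+k < 2^{p+1}, so 2^p+k is not a power of 2. So xy^2z ∉ L.
Contradiction. Therefore L is not regular.

a^{2^p+k}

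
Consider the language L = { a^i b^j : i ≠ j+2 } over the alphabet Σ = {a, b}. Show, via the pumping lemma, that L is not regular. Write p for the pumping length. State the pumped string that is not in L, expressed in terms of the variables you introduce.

Suppose for contradiction that L is regular, and let p be the pumping length.
Choose w = a^p b^{p+p!-2}. Since p ≠ (p+p!-2)+2 = p+p!, w ∈ L; and |w| ≥ p.
The pumping lemma gives a decomposition w = xyz where |xy| ≤ p and y is nonempty.
Because |xy| ≤ p and w begins with p copies of a, we have y = a^k with 1 ≤ k ≤ p.
Since 1 ≤ k ≤ p, k divides p!; set t = 1 + p!/k. Then xy^t z has p + (p!/k)·k = p + p! copies of a. Now the a-count is p+p! and (b-count)+2 = (p+p!-2)+2 = p+p!, so i ≠ j+2 fails. So xy^t z = a^{p+p!} b^{p+p!-2} ∉ L.
This is a contradiction; hence L is not regular.

a^{p+p!} b^{p+p!-2}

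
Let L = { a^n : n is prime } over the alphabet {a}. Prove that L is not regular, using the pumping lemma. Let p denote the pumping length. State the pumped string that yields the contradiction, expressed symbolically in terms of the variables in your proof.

Toward a contradiction, assume L is regular with pumping length p.
Let q be a prime with q ≥ p+2 (infinitely many primes exist), and take w = a^q ∈ L with |w| = q ≥ p.
The pumping lemma gives a decomposition w = xyz where |xy| ≤ p and |y| > 0.
Then y = a^k for some k with 1 ≤ k ≤ p.
Since 1 ≤ k ≤ p, |xz| = q-k. Pump with i = q+1: |xy^{q+1}z| = (q-k)+(q+1)k = q+qk = q(1+k), which is composite (both factors ≥ 2). So xy^{q+1}z = a^{q(1+k)} ∉ L.
This contradicts the pumping lemma, so L is not regular.

a^{q(1+k)}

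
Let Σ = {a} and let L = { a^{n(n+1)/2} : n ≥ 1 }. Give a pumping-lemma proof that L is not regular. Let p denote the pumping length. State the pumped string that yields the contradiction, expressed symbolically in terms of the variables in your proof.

a^{p(p+1)/2+k}

Assume L is regular. Let p be the pumping length given by the pumping lemma.
Take w = a^{p(p+1)/2} ∈ L with |w| = p(p+1)/2 ≥ p.
By the pumping lemma, w = xyz with |xy| ≤ p and |y| ≥ 1.
Then y = a^k for some k with 1 ≤ k ≤ p.
Pump with i = 2: xy^2z = a^{p(p+1)/2+k}. Since 1 ≤ k ≤ p, p(p+1)/2 < p(p+1)/2+k ≤ p(p+1)/2+p < (p+1)(p+2)/2, so p(p+1)/2+k is strictly between consecutive triangular numbers. So xy^2z ∉ L.
This is a contradiction; hence L is not regular.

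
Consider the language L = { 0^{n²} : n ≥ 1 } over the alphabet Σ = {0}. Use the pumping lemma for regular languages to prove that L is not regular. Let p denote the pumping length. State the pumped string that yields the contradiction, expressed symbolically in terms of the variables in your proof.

Assume L is regular; let p be its pumping constant.
Take w = 0^{p²} ∈ L with |w| = p² ≥ p.
Write w = xyz as guaranteed by the lemma, with |xy| ≤ p and y is nonempty.
Then y = 0^k for some k with 1 ≤ k ≤ p.
Pump with i = 2: xy^2z = 0^{p²+k}. Since 1 ≤ k ≤ p, p² < p²+k ≤ p²+p < (p+1)², so p²+k lies strictly between consecutive squares and is not a perfect square. So xy^2z ∉ L.
Contradiction. Therefore L is not regular.

0^{p²+k}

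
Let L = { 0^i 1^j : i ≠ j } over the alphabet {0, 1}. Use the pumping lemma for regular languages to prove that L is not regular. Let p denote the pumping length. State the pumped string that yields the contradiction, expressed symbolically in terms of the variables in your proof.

Toward a contradiction, assume L is regular with pumping length p.
Choose w = 0^p 1^{p+p!}. Since p ≠ p+p!, w ∈ L; and |w| ≥ p.
The pumping lemma gives a decomposition w = xyz where |xy| ≤ p and y is nonempty.
Because |xy| ≤ p and w begins with p copies of 0, we have y = 0^k with 1 ≤ k ≤ p.
Since 1 ≤ k ≤ p, k divides p!; set t = 1 + p!/k. Then xy^t z has p + (p!/k)·k = p + p! copies of 0. Now the 0-count equals the 1-count, so i ≠ j fails. So xy^t z = 0^{p+p!} 1^{p+p!} ∉ L.
This is a contradiction; hence L is not regular.

0^{p+p!} 1^{p+p!}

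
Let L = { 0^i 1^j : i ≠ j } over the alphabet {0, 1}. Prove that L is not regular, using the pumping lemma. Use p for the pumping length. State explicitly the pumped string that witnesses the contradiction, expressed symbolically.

Toward a contradiction, assume L is regular with pumping length p.
Choose w = 0^p 1^{p+p!}. Since p ≠ p+p!, w ∈ L; and |w| ≥ p.
By the pumping lemma, w = xyz with |xy| ≤ p and y is nonempty.
Because |xy| ≤ p and w begins with p copies of 0, we have y = 0^k with 1 ≤ k ≤ p.
Since 1 ≤ k ≤ p, k divides p!; set t = 1 + p!/k. Then xy^t z has p + (p!/k)·k = p + p! copies of 0. Now the 0-count equals the 1-count, so i ≠ j fails. So xy^t z = 0^{p+p!} 1^{p+p!} ∉ L.
Contradiction. Therefore L is not regular.

0^{p+p!} 1^{p+p!}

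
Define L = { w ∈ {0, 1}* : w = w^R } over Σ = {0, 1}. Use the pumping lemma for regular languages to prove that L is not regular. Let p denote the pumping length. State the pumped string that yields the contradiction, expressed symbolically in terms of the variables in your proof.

0^{p+k} 1 0^p

Toward a contradiction, assume L is regular with pumping length p.
Take w = 0^p 1 0^p, a palindrome of length 2p+1 ≥ p.
By the pumping lemma, w = xyz with |xy| ≤ p and |y| > 0.
Since the first p symbols of w are all 0's and |xy| ≤ p, y lies entirely in the leading 0-block: y = 0^k for some k with 1 ≤ k ≤ p.
Pump with i = 2: xy^2z = 0^{p+k} 1 0^p. Its reverse is 0^p 1 0^{p+k}, which differs from xy^2z since k ≥ 1. So xy^2z is not a palindrome and xy^2z ∉ L.
Contradiction. Therefore L is not regular.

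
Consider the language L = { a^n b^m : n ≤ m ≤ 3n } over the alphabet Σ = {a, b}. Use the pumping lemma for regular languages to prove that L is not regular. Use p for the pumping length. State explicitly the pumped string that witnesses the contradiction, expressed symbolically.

a^{p+k} b^p

Assume L is regular; let p be its pumping constant.
Take w = a^p b^p ∈ L (since p ≤ p ≤ 3p), with |w| = 2p ≥ p.
Write w = xyz as guaranteed by the lemma, with |xy| ≤ p and |y| > 0.
The first p characters of w are a's, so xy (and hence y) consists only of a's. Write y = a^k, 1 ≤ k ≤ p.
Pump with i = 2: xy^2z = a^{p+k} b^p. Now n = p+k > p = m, so the condition n ≤ m fails. Thus xy^2z ∉ L.
Contradiction. Therefore L is not regular.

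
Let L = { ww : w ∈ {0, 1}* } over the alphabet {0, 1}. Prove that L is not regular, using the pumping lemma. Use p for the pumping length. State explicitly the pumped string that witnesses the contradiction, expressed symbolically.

Toward a contradiction, assume L is regular with pumping length p.
Take w = 0^p 1^p 0^p 1^p = uu where u = 0^p1^p; then w ∈ L and |w| = 4p ≥ p.
The pumping lemma gives a decomposition w = xyz where |xy| ≤ p and |y| ≥ 1.
Since the first p symbols of w are all 0's and |xy| ≤ p, y lies entirely in the leading 0-block: y = 0^k for some k with 1 ≤ k ≤ p.
Pump with i = 2: xy^2z = 0^{p+k} 1^p 0^p 1^p, of length 4p+k. Suppose this equals vv. The string starts with 0 and ends with 1, so v does too; thus the boundary between the two copies of v is a 1→0 transition. There is exactly one such transition, at position 2p+k, so |v| = 2p+k and |vv| = 4p+2k ≠ 4p+k since k ≥ 1. So xy^2z ∉ L.
This contradicts the pumping lemma, so L is not regular.

0^{p+k} 1^p 0^p 1^p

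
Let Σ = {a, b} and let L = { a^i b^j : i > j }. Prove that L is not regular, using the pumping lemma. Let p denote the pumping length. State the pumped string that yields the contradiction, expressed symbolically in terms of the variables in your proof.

a^{p+1-k} b^p

Suppose for contradiction that L is regular, and let p be the pumping length.
Choose w = a^{p+1} b^p ∈ L, with |w| = 2p+1 ≥ p.
By the pumping lemma, w = xyz with |xy| ≤ p and |y| ≥ 1.
Because |xy| ≤ p and w begins with p copies of a, we have y = a^k with 1 ≤ k ≤ p.
Consider xy^0z = xz = a^{p+1-k} b^p. Since k ≥ 1, the a-count p+1-k is at most p, so i > j fails; thus xz ∉ L.
Contradiction. Therefore L is not regular.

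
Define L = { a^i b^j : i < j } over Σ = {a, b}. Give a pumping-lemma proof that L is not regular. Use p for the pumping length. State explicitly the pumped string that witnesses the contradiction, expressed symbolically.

a^{p+k} b^{p+1}

Suppose for contradiction that L is regular, and let p be the pumping length.
Choose w = a^p b^{p+1} ∈ L, with |w| = 2p+1 ≥ p.
Write w = xyz as guaranteed by the lemma, with |xy| ≤ p and |y| > 0.
Because |xy| ≤ p and w begins with p copies of a, we have y = a^k with 1 ≤ k ≤ p.
Consider xy^2z = a^{p+k} b^{p+1}. Since k ≥ 1, the a-count p+k is at least p+1, so i < j fails; thus xy^2z ∉ L.
Contradiction. Therefore L is not regular.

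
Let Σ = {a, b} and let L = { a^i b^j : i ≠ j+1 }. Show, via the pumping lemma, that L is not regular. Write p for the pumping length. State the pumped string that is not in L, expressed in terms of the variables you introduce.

a^{p+p!} b^{p+p!-1}

Assume L is regular; let p be its pumping constant.
Choose w = a^p b^{p+p!-1}. Since p ≠ (p+p!-1)+1 = p+p!, w ∈ L; and |w| ≥ p.
By the pumping lemma, w = xyz with |xy| ≤ p and y is nonempty.
Since the first p symbols of w are all a's and |xy| ≤ p, y lies entirely in the leading a-block: y = a^k for some k with 1 ≤ k ≤ p.
Since 1 ≤ k ≤ p, k divides p!; set t = 1 + p!/k. Then xy^t z has p + (p!/k)·k = p + p! copies of a. Now the a-count is p+p! and (b-count)+1 = (p+p!-1)+1 = p+p!, so i ≠ j+1 fails. So xy^t z = a^{p+p!} b^{p+p!-1} ∉ L.
Contradiction. Therefore L is not regular.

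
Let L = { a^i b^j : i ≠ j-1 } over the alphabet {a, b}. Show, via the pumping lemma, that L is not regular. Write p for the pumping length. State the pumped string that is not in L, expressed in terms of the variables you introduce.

a^{p+p!} b^{p+p!+1}

Assume L is regular. Let p be the pumping length given by the pumping lemma.
Choose w = a^p b^{p+p!+1}. Since p ≠ (p+p!+1)-1 = p+p!, w ∈ L; and |w| ≥ p.
By the pumping lemma, w = xyz with |xy| ≤ p and y is nonempty.
Since the first p symbols of w are all a's and |xy| ≤ p, y lies entirely in the leading a-block: y = a^k for some k with 1 ≤ k ≤ p.
Since 1 ≤ k ≤ p, k divides p!; set t = 1 + p!/k. Then xy^t z has p + (p!/k)·k = p + p! copies of a. Now the a-count is p+p! and (b-count)-1 = (p+p!+1)-1 = p+p!, so i ≠ j-1 fails. So xy^t z = a^{p+p!} b^{p+p!+1} ∉ L.
This contradicts the pumping lemma, so L is not regular.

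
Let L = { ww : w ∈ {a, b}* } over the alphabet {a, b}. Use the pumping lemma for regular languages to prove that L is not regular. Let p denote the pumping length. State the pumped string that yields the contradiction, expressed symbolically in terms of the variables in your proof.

a^{p+k} b^p a^p b^p

Assume L is regular; let p be its pumping constant.
Take w = a^p b^p a^p b^p = uu where u = a^pb^p; then w ∈ L and |w| = 4p ≥ p.
By the pumping lemma, w = xyz with |xy| ≤ p and |y| > 0.
Since the first p symbols of w are all a's and |xy| ≤ p, y lies entirely in the leading a-block: y = a^k for some k with 1 ≤ k ≤ p.
Pump with i = 2: xy^2z = a^{p+k} b^p a^p b^p, of length 4p+k. Suppose this equals vv. The string starts with a and ends with b, so v does too; thus the boundary between the two copies of v is a b→a transition. There is exactly one such transition, at position 2p+k, so |v| = 2p+k and |vv| = 4p+2k ≠ 4p+k since k ≥ 1. So xy^2z ∉ L.
This is a contradiction; hence L is not regular.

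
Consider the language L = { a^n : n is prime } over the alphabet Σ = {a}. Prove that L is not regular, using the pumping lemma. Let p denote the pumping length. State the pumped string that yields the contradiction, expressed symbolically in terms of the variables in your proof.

a^{q(1+k)}

Suppose for contradiction that L is regular, and let p be the pumping length.
Let q be a prime with q ≥ p+2 (infinitely many primes exist), and take w = a^q ∈ L with |w| = q ≥ p.
By the pumping lemma, w = xyz with |xy| ≤ p and |y| > 0.
Then y = a^k for some k with 1 ≤ k ≤ p.
Since 1 ≤ k ≤ p, |xz| = q-k. Pump with i = q+1: |xy^{q+1}z| = (q-k)+(q+1)k = q+qk = q(1+k), which is composite (both factors ≥ 2). So xy^{q+1}z = a^{q(1+k)} ∉ L.
Contradiction. Therefore L is not regular.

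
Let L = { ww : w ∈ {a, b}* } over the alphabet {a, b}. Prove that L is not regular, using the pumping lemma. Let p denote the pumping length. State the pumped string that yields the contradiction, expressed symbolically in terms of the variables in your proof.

a^{p+k} b^p a^p b^p

Toward a contradiction, assume L is regular with pumping length p.
Take w = a^p b^p a^p b^p = uu where u = a^pb^p; then w ∈ L and |w| = 4p ≥ p.
By the pumping lemma, w = xyz with |xy| ≤ p and y is nonempty.
Because |xy| ≤ p and w begins with p copies of a, we have y = a^k with 1 ≤ k ≤ p.
Pump with i = 2: xy^2z = a^{p+k} b^p a^p b^p, of length 4p+k. Suppose this equals vv. The string starts with a and ends with b, so v does too; thus the boundary between the two copies of v is a b→a transition. There is exactly one such transition, at position 2p+k, so |v| = 2p+k and |vv| = 4p+2k ≠ 4p+k since k ≥ 1. So xy^2z ∉ L.
This contradicts the pumping lemma, so L is not regular.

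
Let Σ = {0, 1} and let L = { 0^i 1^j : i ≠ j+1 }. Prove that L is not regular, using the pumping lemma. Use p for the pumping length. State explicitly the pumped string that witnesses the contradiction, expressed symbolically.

Assume L is regular; let p be its pumping constant.
Choose w = 0^p 1^{p+p!-1}. Since p ≠ (p+p!-1)+1 = p+p!, w ∈ L; and |w| ≥ p.
Write w = xyz as guaranteed by the lemma, with |xy| ≤ p and |y| > 0.
Because |xy| ≤ p and w begins with p copies of 0, we have y = 0^k with 1 ≤ k ≤ p.
Since 1 ≤ k ≤ p, k divides p!; set t = 1 + p!/k. Then xy^t z has p + (p!/k)·k = p + p! copies of 0. Now the 0-count is p+p! and (1-count)+1 = (p+p!-1)+1 = p+p!, so i ≠ j+1 fails. So xy^t z = 0^{p+p!} 1^{p+p!-1} ∉ L.
Contradiction. Therefore L is not regular.

0^{p+p!} 1^{p+p!-1}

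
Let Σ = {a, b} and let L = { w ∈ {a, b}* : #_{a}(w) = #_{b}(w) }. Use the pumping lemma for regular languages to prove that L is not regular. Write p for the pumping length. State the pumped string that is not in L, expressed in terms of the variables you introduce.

a^{p+k} b^p

Suppose for contradiction that L is regular, and let p be the pumping length.
Choose w = a^p b^p ∈ L with |w| = 2p ≥ p.
By the pumping lemma, w = xyz with |xy| ≤ p and |y| > 0.
Since the first p symbols of w are all a's and |xy| ≤ p, y lies entirely in the leading a-block: y = a^k for some k with 1 ≤ k ≤ p.
Pump with i = 2: xy^2z = a^{p+k} b^p has p+k occurrences of a but only p of b. Since k ≥ 1 the counts differ, so xy^2z ∉ L.
This contradicts the pumping lemma, so L is not regular.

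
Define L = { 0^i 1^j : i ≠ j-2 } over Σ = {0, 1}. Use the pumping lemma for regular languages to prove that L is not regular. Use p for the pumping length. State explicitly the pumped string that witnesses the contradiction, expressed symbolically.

0^{p+p!} 1^{p+p!+2}

Assume L is regular. Let p be the pumping length given by the pumping lemma.
Choose w = 0^p 1^{p+p!+2}. Since p ≠ (p+p!+2)-2 = p+p!, w ∈ L; and |w| ≥ p.
The pumping lemma gives a decomposition w = xyz where |xy| ≤ p and y is nonempty.
Since the first p symbols of w are all 0's and |xy| ≤ p, y lies entirely in the leading 0-block: y = 0^k for some k with 1 ≤ k ≤ p.
Since 1 ≤ k ≤ p, k divides p!; set t = 1 + p!/k. Then xy^t z has p + (p!/k)·k = p + p! copies of 0. Now the 0-count is p+p! and (1-count)-2 = (p+p!+2)-2 = p+p!, so i ≠ j-2 fails. So xy^t z = 0^{p+p!} 1^{p+p!+2} ∉ L.
This is a contradiction; hence L is not regular.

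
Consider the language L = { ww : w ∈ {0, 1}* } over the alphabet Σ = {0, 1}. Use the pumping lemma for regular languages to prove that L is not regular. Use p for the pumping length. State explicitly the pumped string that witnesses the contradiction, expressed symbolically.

0^{p+k} 1^p 0^p 1^p

Suppose for contradiction that L is regular, and let p be the pumping length.
Take w = 0^p 1^p 0^p 1^p = uu where u = 0^p1^p; then w ∈ L and |w| = 4p ≥ p.
The pumping lemma gives a decomposition w = xyz where |xy| ≤ p and y is nonempty.
Since the first p symbols of w are all 0's and |xy| ≤ p, y lies entirely in the leading 0-block: y = 0^k for some k with 1 ≤ k ≤ p.
Pump with i = 2: xy^2z = 0^{p+k} 1^p 0^p 1^p, of length 4p+k. Suppose this equals vv. The string starts with 0 and ends with 1, so v does too; thus the boundary between the two copies of v is a 1→0 transition. There is exactly one such transition, at position 2p+k, so |v| = 2p+k and |vv| = 4p+2k ≠ 4p+k since k ≥ 1. So xy^2z ∉ L.
Contradiction. Therefore L is not regular.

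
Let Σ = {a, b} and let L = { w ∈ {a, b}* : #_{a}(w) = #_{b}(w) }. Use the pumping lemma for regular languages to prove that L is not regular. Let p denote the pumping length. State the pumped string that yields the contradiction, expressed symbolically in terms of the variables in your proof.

a^{p+k} b^p

Assume L is regular. Let p be the pumping length given by the pumping lemma.
Choose w = a^p b^p ∈ L with |w| = 2p ≥ p.
By the pumping lemma, w = xyz with |xy| ≤ p and |y| ≥ 1.
Because |xy| ≤ p and w begins with p copies of a, we have y = a^k with 1 ≤ k ≤ p.
Pump with i = 2: xy^2z = a^{p+k} b^p has p+k occurrences of a but only p of b. Since k ≥ 1 the counts differ, so xy^2z ∉ L.
Contradiction. Therefore L is not regular.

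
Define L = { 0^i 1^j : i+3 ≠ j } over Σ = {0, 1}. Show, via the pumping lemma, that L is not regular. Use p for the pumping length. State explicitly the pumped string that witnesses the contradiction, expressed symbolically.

Assume L is regular; let p be its pumping constant.
Choose w = 0^p 1^{p+p!+3}. Since p ≠ (p+p!+3)-3 = p+p!, w ∈ L; and |w| ≥ p.
The pumping lemma gives a decomposition w = xyz where |xy| ≤ p and |y| > 0.
The first p characters of w are 0's, so xy (and hence y) consists only of 0's. Write y = 0^k, 1 ≤ k ≤ p.
Since 1 ≤ k ≤ p, k divides p!; set t = 1 + p!/k. Then xy^t z has p + (p!/k)·k = p + p! copies of 0. Now the 0-count is p+p! and (1-count)-3 = (p+p!+3)-3 = p+p!, so i+3 ≠ j fails. So xy^t z = 0^{p+p!} 1^{p+p!+3} ∉ L.
This is a contradiction; hence L is not regular.

0^{p+p!} 1^{p+p!+3}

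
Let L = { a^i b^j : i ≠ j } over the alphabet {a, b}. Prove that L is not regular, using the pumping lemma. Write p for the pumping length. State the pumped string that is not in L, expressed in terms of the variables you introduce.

a^{p+p!} b^{p+p!}

Assume L is regular. Let p be the pumping length given by the pumping lemma.
Choose w = a^p b^{p+p!}. Since p ≠ p+p!, w ∈ L; and |w| ≥ p.
Write w = xyz as guaranteed by the lemma, with |xy| ≤ p and y is nonempty.
Because |xy| ≤ p and w begins with p copies of a, we have y = a^k with 1 ≤ k ≤ p.
Since 1 ≤ k ≤ p, k divides p!; set t = 1 + p!/k. Then xy^t z has p + (p!/k)·k = p + p! copies of a. Now the a-count equals the b-count, so i ≠ j fails. So xy^t z = a^{p+p!} b^{p+p!} ∉ L.
Contradiction. Therefore L is not regular.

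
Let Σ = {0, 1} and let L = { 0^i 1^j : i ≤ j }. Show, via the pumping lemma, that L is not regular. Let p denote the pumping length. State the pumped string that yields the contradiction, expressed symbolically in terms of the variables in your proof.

Toward a contradiction, assume L is regular with pumping length p.
Choose w = 0^p 1^p ∈ L, with |w| = 2p ≥ p.
Write w = xyz as guaranteed by the lemma, with |xy| ≤ p and y is nonempty.
The first p characters of w are 0's, so xy (and hence y) consists only of 0's. Write y = 0^k, 1 ≤ k ≤ p.
Consider xy^2z = 0^{p+k} 1^p. Since k ≥ 1, the 0-count p+k exceeds the 1-count p, so i ≤ j fails; thus xy^2z ∉ L.
This is a contradiction; hence L is not regular.

0^{p+k} 1^p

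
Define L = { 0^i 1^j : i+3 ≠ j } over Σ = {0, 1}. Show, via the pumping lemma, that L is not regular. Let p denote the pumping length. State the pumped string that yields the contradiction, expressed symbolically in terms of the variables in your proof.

0^{p+p!} 1^{p+p!+3}

Suppose for contradiction that L is regular, and let p be the pumping length.
Choose w = 0^p 1^{p+p!+3}. Since p ≠ (p+p!+3)-3 = p+p!, w ∈ L; and |w| ≥ p.
By the pumping lemma, w = xyz with |xy| ≤ p and |y| > 0.
The first p characters of w are 0's, so xy (and hence y) consists only of 0's. Write y = 0^k, 1 ≤ k ≤ p.
Since 1 ≤ k ≤ p, k divides p!; set t = 1 + p!/k. Then xy^t z has p + (p!/k)·k = p + p! copies of 0. Now the 0-count is p+p! and (1-count)-3 = (p+p!+3)-3 = p+p!, so i+3 ≠ j fails. So xy^t z = 0^{p+p!} 1^{p+p!+3} ∉ L.
This contradicts the pumping lemma, so L is not regular.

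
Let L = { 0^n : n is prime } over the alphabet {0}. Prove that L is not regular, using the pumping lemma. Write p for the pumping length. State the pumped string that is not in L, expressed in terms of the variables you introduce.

0^{q(1+k)}

Assume L is regular. Let p be the pumping length given by the pumping lemma.
Let q be a prime with q ≥ p+2 (infinitely many primes exist), and take w = 0^q ∈ L with |w| = q ≥ p.
Write w = xyz as guaranteed by the lemma, with |xy| ≤ p and y is nonempty.
Then y = 0^k for some k with 1 ≤ k ≤ p.
Since 1 ≤ k ≤ p, |xz| = q-k. Pump with i = q+1: |xy^{q+1}z| = (q-k)+(q+1)k = q+qk = q(1+k), which is composite (both factors ≥ 2). So xy^{q+1}z = 0^{q(1+k)} ∉ L.
This is a contradiction; hence L is not regular.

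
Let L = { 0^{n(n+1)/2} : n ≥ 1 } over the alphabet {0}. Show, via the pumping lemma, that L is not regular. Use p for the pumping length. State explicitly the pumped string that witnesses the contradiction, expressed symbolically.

Assume L is regular; let p be its pumping constant.
Take w = 0^{p(p+1)/2} ∈ L with |w| = p(p+1)/2 ≥ p.
The pumping lemma gives a decomposition w = xyz where |xy| ≤ p and |y| > 0.
Then y = 0^k for some k with 1 ≤ k ≤ p.
Pump with i = 2: xy^2z = 0^{p(p+1)/2+k}. Since 1 ≤ k ≤ p, p(p+1)/2 < p(p+1)/2+k ≤ p(p+1)/2+p < (p+1)(p+2)/2, so p(p+1)/2+k is strictly between consecutive triangular numbers. So xy^2z ∉ L.
Contradiction. Therefore L is not regular.

0^{p(p+1)/2+k}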